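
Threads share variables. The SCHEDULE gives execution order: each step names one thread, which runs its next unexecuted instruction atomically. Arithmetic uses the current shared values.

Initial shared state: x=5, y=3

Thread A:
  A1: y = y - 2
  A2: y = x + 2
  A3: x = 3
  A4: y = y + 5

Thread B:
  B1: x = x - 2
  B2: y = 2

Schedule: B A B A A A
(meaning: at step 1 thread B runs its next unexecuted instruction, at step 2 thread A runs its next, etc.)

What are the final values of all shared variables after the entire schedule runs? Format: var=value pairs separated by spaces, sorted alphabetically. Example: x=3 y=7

Step 1: thread B executes B1 (x = x - 2). Shared: x=3 y=3. PCs: A@0 B@1
Step 2: thread A executes A1 (y = y - 2). Shared: x=3 y=1. PCs: A@1 B@1
Step 3: thread B executes B2 (y = 2). Shared: x=3 y=2. PCs: A@1 B@2
Step 4: thread A executes A2 (y = x + 2). Shared: x=3 y=5. PCs: A@2 B@2
Step 5: thread A executes A3 (x = 3). Shared: x=3 y=5. PCs: A@3 B@2
Step 6: thread A executes A4 (y = y + 5). Shared: x=3 y=10. PCs: A@4 B@2

Answer: x=3 y=10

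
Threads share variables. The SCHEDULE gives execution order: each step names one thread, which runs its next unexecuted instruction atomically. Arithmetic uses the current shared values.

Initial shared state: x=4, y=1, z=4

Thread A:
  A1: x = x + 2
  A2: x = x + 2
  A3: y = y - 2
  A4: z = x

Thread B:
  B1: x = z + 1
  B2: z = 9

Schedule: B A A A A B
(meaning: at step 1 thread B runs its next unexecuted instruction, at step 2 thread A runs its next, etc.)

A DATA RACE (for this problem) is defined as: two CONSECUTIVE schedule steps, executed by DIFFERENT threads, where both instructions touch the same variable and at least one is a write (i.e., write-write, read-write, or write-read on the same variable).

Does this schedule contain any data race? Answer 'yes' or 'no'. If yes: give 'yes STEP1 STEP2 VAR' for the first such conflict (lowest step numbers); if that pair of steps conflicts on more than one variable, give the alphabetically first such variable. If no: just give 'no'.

Answer: yes 1 2 x

Derivation:
Steps 1,2: B(x = z + 1) vs A(x = x + 2). RACE on x (W-W).
Steps 2,3: same thread (A). No race.
Steps 3,4: same thread (A). No race.
Steps 4,5: same thread (A). No race.
Steps 5,6: A(z = x) vs B(z = 9). RACE on z (W-W).
First conflict at steps 1,2.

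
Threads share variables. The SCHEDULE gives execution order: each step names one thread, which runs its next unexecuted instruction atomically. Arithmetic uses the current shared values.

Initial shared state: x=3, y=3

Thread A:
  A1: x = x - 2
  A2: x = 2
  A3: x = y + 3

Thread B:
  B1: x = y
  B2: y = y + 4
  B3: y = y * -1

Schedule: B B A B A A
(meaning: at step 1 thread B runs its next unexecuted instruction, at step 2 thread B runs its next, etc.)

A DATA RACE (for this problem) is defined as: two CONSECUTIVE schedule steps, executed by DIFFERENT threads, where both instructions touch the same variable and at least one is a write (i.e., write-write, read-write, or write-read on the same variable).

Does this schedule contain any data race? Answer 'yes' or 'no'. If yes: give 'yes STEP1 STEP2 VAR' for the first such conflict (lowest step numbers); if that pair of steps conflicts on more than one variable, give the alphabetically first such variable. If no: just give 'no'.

Steps 1,2: same thread (B). No race.
Steps 2,3: B(r=y,w=y) vs A(r=x,w=x). No conflict.
Steps 3,4: A(r=x,w=x) vs B(r=y,w=y). No conflict.
Steps 4,5: B(r=y,w=y) vs A(r=-,w=x). No conflict.
Steps 5,6: same thread (A). No race.

Answer: no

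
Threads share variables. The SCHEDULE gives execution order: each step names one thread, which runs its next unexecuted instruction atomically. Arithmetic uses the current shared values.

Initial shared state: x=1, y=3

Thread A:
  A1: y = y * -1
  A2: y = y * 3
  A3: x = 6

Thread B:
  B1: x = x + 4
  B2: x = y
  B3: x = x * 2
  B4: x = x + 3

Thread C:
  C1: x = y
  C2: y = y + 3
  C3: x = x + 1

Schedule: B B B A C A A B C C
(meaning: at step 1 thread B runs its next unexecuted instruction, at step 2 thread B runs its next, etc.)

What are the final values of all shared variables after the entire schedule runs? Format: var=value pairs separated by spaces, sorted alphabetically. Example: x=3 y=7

Answer: x=10 y=-6

Derivation:
Step 1: thread B executes B1 (x = x + 4). Shared: x=5 y=3. PCs: A@0 B@1 C@0
Step 2: thread B executes B2 (x = y). Shared: x=3 y=3. PCs: A@0 B@2 C@0
Step 3: thread B executes B3 (x = x * 2). Shared: x=6 y=3. PCs: A@0 B@3 C@0
Step 4: thread A executes A1 (y = y * -1). Shared: x=6 y=-3. PCs: A@1 B@3 C@0
Step 5: thread C executes C1 (x = y). Shared: x=-3 y=-3. PCs: A@1 B@3 C@1
Step 6: thread A executes A2 (y = y * 3). Shared: x=-3 y=-9. PCs: A@2 B@3 C@1
Step 7: thread A executes A3 (x = 6). Shared: x=6 y=-9. PCs: A@3 B@3 C@1
Step 8: thread B executes B4 (x = x + 3). Shared: x=9 y=-9. PCs: A@3 B@4 C@1
Step 9: thread C executes C2 (y = y + 3). Shared: x=9 y=-6. PCs: A@3 B@4 C@2
Step 10: thread C executes C3 (x = x + 1). Shared: x=10 y=-6. PCs: A@3 B@4 C@3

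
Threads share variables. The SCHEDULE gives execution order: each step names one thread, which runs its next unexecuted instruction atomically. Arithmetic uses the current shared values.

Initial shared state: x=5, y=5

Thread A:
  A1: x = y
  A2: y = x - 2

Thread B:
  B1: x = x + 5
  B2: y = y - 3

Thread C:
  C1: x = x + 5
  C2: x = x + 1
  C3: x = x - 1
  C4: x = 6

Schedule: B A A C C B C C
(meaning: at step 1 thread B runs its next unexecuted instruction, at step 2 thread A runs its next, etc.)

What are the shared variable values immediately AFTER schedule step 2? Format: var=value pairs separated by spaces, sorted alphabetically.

Step 1: thread B executes B1 (x = x + 5). Shared: x=10 y=5. PCs: A@0 B@1 C@0
Step 2: thread A executes A1 (x = y). Shared: x=5 y=5. PCs: A@1 B@1 C@0

Answer: x=5 y=5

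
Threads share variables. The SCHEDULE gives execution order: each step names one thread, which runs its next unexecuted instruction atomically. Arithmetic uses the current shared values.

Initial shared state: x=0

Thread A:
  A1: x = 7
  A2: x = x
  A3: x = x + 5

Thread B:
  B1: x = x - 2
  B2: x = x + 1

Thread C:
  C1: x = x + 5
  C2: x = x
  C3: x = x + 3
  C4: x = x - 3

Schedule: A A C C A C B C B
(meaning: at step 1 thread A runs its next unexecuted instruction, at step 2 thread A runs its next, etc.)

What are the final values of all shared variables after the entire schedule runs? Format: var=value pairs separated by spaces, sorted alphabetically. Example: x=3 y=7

Answer: x=16

Derivation:
Step 1: thread A executes A1 (x = 7). Shared: x=7. PCs: A@1 B@0 C@0
Step 2: thread A executes A2 (x = x). Shared: x=7. PCs: A@2 B@0 C@0
Step 3: thread C executes C1 (x = x + 5). Shared: x=12. PCs: A@2 B@0 C@1
Step 4: thread C executes C2 (x = x). Shared: x=12. PCs: A@2 B@0 C@2
Step 5: thread A executes A3 (x = x + 5). Shared: x=17. PCs: A@3 B@0 C@2
Step 6: thread C executes C3 (x = x + 3). Shared: x=20. PCs: A@3 B@0 C@3
Step 7: thread B executes B1 (x = x - 2). Shared: x=18. PCs: A@3 B@1 C@3
Step 8: thread C executes C4 (x = x - 3). Shared: x=15. PCs: A@3 B@1 C@4
Step 9: thread B executes B2 (x = x + 1). Shared: x=16. PCs: A@3 B@2 C@4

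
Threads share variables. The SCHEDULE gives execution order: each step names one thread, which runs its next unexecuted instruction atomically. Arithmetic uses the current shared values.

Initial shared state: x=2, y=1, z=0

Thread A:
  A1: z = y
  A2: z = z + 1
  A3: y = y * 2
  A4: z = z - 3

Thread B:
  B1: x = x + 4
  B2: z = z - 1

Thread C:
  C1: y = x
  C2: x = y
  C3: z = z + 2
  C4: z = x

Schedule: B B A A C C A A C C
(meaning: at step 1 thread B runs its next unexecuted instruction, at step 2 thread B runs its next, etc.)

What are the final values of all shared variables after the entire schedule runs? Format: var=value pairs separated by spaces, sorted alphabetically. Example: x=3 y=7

Step 1: thread B executes B1 (x = x + 4). Shared: x=6 y=1 z=0. PCs: A@0 B@1 C@0
Step 2: thread B executes B2 (z = z - 1). Shared: x=6 y=1 z=-1. PCs: A@0 B@2 C@0
Step 3: thread A executes A1 (z = y). Shared: x=6 y=1 z=1. PCs: A@1 B@2 C@0
Step 4: thread A executes A2 (z = z + 1). Shared: x=6 y=1 z=2. PCs: A@2 B@2 C@0
Step 5: thread C executes C1 (y = x). Shared: x=6 y=6 z=2. PCs: A@2 B@2 C@1
Step 6: thread C executes C2 (x = y). Shared: x=6 y=6 z=2. PCs: A@2 B@2 C@2
Step 7: thread A executes A3 (y = y * 2). Shared: x=6 y=12 z=2. PCs: A@3 B@2 C@2
Step 8: thread A executes A4 (z = z - 3). Shared: x=6 y=12 z=-1. PCs: A@4 B@2 C@2
Step 9: thread C executes C3 (z = z + 2). Shared: x=6 y=12 z=1. PCs: A@4 B@2 C@3
Step 10: thread C executes C4 (z = x). Shared: x=6 y=12 z=6. PCs: A@4 B@2 C@4

Answer: x=6 y=12 z=6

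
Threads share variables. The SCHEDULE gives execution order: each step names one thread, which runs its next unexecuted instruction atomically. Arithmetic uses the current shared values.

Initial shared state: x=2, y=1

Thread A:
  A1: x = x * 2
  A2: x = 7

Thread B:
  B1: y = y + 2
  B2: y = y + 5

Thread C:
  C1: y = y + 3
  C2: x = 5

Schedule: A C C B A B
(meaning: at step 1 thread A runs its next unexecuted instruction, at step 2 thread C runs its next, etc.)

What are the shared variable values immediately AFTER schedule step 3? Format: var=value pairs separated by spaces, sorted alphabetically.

Step 1: thread A executes A1 (x = x * 2). Shared: x=4 y=1. PCs: A@1 B@0 C@0
Step 2: thread C executes C1 (y = y + 3). Shared: x=4 y=4. PCs: A@1 B@0 C@1
Step 3: thread C executes C2 (x = 5). Shared: x=5 y=4. PCs: A@1 B@0 C@2

Answer: x=5 y=4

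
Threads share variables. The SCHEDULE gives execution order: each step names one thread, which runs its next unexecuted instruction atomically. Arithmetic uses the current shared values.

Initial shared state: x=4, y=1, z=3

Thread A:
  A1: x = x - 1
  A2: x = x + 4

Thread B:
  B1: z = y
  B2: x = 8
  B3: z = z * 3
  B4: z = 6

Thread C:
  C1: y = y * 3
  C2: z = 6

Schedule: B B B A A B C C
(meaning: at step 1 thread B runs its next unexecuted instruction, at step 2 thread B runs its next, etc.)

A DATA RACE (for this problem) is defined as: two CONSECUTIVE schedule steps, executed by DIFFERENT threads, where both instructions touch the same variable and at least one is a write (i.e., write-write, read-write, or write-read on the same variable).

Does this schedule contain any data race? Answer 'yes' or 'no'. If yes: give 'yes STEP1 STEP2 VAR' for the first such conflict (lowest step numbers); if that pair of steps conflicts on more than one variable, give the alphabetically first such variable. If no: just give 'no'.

Steps 1,2: same thread (B). No race.
Steps 2,3: same thread (B). No race.
Steps 3,4: B(r=z,w=z) vs A(r=x,w=x). No conflict.
Steps 4,5: same thread (A). No race.
Steps 5,6: A(r=x,w=x) vs B(r=-,w=z). No conflict.
Steps 6,7: B(r=-,w=z) vs C(r=y,w=y). No conflict.
Steps 7,8: same thread (C). No race.

Answer: no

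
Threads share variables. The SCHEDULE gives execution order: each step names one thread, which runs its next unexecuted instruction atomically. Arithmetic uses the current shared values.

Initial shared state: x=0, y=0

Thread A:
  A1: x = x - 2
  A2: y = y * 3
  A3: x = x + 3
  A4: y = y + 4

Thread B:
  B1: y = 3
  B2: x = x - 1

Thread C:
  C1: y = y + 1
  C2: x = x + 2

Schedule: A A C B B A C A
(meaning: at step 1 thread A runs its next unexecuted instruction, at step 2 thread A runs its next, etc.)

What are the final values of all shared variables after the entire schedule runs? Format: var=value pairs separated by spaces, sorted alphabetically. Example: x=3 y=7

Step 1: thread A executes A1 (x = x - 2). Shared: x=-2 y=0. PCs: A@1 B@0 C@0
Step 2: thread A executes A2 (y = y * 3). Shared: x=-2 y=0. PCs: A@2 B@0 C@0
Step 3: thread C executes C1 (y = y + 1). Shared: x=-2 y=1. PCs: A@2 B@0 C@1
Step 4: thread B executes B1 (y = 3). Shared: x=-2 y=3. PCs: A@2 B@1 C@1
Step 5: thread B executes B2 (x = x - 1). Shared: x=-3 y=3. PCs: A@2 B@2 C@1
Step 6: thread A executes A3 (x = x + 3). Shared: x=0 y=3. PCs: A@3 B@2 C@1
Step 7: thread C executes C2 (x = x + 2). Shared: x=2 y=3. PCs: A@3 B@2 C@2
Step 8: thread A executes A4 (y = y + 4). Shared: x=2 y=7. PCs: A@4 B@2 C@2

Answer: x=2 y=7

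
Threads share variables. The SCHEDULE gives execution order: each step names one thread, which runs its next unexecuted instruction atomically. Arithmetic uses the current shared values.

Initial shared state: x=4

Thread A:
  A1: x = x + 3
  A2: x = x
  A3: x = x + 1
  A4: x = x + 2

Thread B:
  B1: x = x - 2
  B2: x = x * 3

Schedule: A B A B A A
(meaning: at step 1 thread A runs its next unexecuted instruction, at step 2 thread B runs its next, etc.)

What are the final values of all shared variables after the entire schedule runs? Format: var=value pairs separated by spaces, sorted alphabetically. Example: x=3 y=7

Answer: x=18

Derivation:
Step 1: thread A executes A1 (x = x + 3). Shared: x=7. PCs: A@1 B@0
Step 2: thread B executes B1 (x = x - 2). Shared: x=5. PCs: A@1 B@1
Step 3: thread A executes A2 (x = x). Shared: x=5. PCs: A@2 B@1
Step 4: thread B executes B2 (x = x * 3). Shared: x=15. PCs: A@2 B@2
Step 5: thread A executes A3 (x = x + 1). Shared: x=16. PCs: A@3 B@2
Step 6: thread A executes A4 (x = x + 2). Shared: x=18. PCs: A@4 B@2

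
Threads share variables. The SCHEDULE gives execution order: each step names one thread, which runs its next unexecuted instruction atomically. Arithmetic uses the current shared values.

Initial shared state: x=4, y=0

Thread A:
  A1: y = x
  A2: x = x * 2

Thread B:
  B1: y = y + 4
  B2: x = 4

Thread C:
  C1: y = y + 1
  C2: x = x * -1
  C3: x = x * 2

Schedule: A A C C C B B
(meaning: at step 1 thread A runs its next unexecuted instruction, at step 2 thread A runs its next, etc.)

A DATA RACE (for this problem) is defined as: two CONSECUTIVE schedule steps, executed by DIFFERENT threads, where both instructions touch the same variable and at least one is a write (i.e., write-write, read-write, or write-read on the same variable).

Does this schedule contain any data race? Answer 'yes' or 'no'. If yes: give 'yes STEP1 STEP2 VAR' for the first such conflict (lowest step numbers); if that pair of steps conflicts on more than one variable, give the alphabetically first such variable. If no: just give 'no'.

Steps 1,2: same thread (A). No race.
Steps 2,3: A(r=x,w=x) vs C(r=y,w=y). No conflict.
Steps 3,4: same thread (C). No race.
Steps 4,5: same thread (C). No race.
Steps 5,6: C(r=x,w=x) vs B(r=y,w=y). No conflict.
Steps 6,7: same thread (B). No race.

Answer: no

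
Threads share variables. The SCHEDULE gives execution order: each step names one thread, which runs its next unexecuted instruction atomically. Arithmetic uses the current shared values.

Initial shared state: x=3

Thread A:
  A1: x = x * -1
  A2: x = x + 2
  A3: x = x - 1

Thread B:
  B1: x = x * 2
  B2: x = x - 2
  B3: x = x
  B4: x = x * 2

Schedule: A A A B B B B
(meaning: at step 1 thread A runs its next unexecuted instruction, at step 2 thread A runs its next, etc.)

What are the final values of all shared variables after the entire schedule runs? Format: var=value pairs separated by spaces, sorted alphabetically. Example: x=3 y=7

Answer: x=-12

Derivation:
Step 1: thread A executes A1 (x = x * -1). Shared: x=-3. PCs: A@1 B@0
Step 2: thread A executes A2 (x = x + 2). Shared: x=-1. PCs: A@2 B@0
Step 3: thread A executes A3 (x = x - 1). Shared: x=-2. PCs: A@3 B@0
Step 4: thread B executes B1 (x = x * 2). Shared: x=-4. PCs: A@3 B@1
Step 5: thread B executes B2 (x = x - 2). Shared: x=-6. PCs: A@3 B@2
Step 6: thread B executes B3 (x = x). Shared: x=-6. PCs: A@3 B@3
Step 7: thread B executes B4 (x = x * 2). Shared: x=-12. PCs: A@3 B@4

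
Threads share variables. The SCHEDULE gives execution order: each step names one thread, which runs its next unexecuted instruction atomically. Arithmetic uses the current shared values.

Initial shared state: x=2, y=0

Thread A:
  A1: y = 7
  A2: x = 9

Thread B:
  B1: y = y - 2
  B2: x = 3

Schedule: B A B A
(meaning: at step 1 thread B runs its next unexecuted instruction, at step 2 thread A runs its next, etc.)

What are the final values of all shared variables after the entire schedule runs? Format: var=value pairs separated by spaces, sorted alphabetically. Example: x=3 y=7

Answer: x=9 y=7

Derivation:
Step 1: thread B executes B1 (y = y - 2). Shared: x=2 y=-2. PCs: A@0 B@1
Step 2: thread A executes A1 (y = 7). Shared: x=2 y=7. PCs: A@1 B@1
Step 3: thread B executes B2 (x = 3). Shared: x=3 y=7. PCs: A@1 B@2
Step 4: thread A executes A2 (x = 9). Shared: x=9 y=7. PCs: A@2 B@2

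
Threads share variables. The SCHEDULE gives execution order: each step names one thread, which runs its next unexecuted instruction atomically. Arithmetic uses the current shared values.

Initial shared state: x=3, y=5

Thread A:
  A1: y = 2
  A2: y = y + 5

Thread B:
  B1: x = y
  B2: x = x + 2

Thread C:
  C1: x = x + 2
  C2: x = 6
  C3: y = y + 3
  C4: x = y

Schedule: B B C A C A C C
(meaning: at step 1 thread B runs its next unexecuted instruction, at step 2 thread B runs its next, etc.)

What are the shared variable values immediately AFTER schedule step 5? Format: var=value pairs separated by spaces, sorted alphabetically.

Step 1: thread B executes B1 (x = y). Shared: x=5 y=5. PCs: A@0 B@1 C@0
Step 2: thread B executes B2 (x = x + 2). Shared: x=7 y=5. PCs: A@0 B@2 C@0
Step 3: thread C executes C1 (x = x + 2). Shared: x=9 y=5. PCs: A@0 B@2 C@1
Step 4: thread A executes A1 (y = 2). Shared: x=9 y=2. PCs: A@1 B@2 C@1
Step 5: thread C executes C2 (x = 6). Shared: x=6 y=2. PCs: A@1 B@2 C@2

Answer: x=6 y=2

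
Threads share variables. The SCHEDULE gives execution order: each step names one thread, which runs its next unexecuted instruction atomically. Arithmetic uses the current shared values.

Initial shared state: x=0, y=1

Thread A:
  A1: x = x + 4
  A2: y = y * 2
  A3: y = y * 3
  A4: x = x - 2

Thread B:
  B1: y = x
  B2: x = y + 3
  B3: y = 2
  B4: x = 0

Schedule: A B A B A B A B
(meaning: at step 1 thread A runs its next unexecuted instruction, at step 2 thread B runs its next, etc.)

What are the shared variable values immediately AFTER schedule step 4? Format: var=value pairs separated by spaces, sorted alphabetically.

Step 1: thread A executes A1 (x = x + 4). Shared: x=4 y=1. PCs: A@1 B@0
Step 2: thread B executes B1 (y = x). Shared: x=4 y=4. PCs: A@1 B@1
Step 3: thread A executes A2 (y = y * 2). Shared: x=4 y=8. PCs: A@2 B@1
Step 4: thread B executes B2 (x = y + 3). Shared: x=11 y=8. PCs: A@2 B@2

Answer: x=11 y=8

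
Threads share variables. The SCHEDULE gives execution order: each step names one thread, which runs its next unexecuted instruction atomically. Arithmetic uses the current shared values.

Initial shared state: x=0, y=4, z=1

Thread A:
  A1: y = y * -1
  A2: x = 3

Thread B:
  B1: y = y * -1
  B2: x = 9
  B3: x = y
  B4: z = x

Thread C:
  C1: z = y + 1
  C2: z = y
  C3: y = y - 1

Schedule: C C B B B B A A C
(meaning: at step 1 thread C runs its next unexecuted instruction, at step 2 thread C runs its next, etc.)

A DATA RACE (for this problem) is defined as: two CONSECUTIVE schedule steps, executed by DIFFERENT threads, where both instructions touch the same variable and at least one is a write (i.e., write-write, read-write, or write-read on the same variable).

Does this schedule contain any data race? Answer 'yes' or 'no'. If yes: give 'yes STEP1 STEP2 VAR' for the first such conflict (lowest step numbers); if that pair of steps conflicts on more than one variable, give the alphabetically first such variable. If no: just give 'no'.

Steps 1,2: same thread (C). No race.
Steps 2,3: C(z = y) vs B(y = y * -1). RACE on y (R-W).
Steps 3,4: same thread (B). No race.
Steps 4,5: same thread (B). No race.
Steps 5,6: same thread (B). No race.
Steps 6,7: B(r=x,w=z) vs A(r=y,w=y). No conflict.
Steps 7,8: same thread (A). No race.
Steps 8,9: A(r=-,w=x) vs C(r=y,w=y). No conflict.
First conflict at steps 2,3.

Answer: yes 2 3 y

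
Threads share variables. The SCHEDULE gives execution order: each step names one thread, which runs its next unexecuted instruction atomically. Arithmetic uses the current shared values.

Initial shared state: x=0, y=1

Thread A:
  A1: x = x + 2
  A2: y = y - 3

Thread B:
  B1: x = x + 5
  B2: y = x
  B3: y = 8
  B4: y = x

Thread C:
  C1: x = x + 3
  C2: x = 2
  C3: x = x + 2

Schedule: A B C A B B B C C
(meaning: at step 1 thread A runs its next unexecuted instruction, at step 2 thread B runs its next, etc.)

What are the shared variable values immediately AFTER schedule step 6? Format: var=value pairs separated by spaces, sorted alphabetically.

Answer: x=10 y=8

Derivation:
Step 1: thread A executes A1 (x = x + 2). Shared: x=2 y=1. PCs: A@1 B@0 C@0
Step 2: thread B executes B1 (x = x + 5). Shared: x=7 y=1. PCs: A@1 B@1 C@0
Step 3: thread C executes C1 (x = x + 3). Shared: x=10 y=1. PCs: A@1 B@1 C@1
Step 4: thread A executes A2 (y = y - 3). Shared: x=10 y=-2. PCs: A@2 B@1 C@1
Step 5: thread B executes B2 (y = x). Shared: x=10 y=10. PCs: A@2 B@2 C@1
Step 6: thread B executes B3 (y = 8). Shared: x=10 y=8. PCs: A@2 B@3 C@1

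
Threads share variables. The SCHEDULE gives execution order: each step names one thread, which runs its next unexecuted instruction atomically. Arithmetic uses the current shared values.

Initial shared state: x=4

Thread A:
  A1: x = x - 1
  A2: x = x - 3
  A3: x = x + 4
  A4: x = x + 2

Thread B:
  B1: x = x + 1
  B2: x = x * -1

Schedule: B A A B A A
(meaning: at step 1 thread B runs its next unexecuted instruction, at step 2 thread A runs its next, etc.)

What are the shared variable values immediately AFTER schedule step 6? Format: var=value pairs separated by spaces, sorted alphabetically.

Step 1: thread B executes B1 (x = x + 1). Shared: x=5. PCs: A@0 B@1
Step 2: thread A executes A1 (x = x - 1). Shared: x=4. PCs: A@1 B@1
Step 3: thread A executes A2 (x = x - 3). Shared: x=1. PCs: A@2 B@1
Step 4: thread B executes B2 (x = x * -1). Shared: x=-1. PCs: A@2 B@2
Step 5: thread A executes A3 (x = x + 4). Shared: x=3. PCs: A@3 B@2
Step 6: thread A executes A4 (x = x + 2). Shared: x=5. PCs: A@4 B@2

Answer: x=5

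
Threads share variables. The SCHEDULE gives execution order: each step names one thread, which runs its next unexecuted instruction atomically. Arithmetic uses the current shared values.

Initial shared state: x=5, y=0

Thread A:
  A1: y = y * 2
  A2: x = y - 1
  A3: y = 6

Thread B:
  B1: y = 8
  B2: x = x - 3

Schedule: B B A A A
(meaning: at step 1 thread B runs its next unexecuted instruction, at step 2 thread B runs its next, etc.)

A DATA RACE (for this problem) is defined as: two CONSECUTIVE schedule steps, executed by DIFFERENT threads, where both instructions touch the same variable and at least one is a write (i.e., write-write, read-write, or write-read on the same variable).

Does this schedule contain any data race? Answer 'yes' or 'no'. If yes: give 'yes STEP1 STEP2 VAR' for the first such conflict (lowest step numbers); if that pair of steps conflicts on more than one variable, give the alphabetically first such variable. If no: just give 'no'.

Answer: no

Derivation:
Steps 1,2: same thread (B). No race.
Steps 2,3: B(r=x,w=x) vs A(r=y,w=y). No conflict.
Steps 3,4: same thread (A). No race.
Steps 4,5: same thread (A). No race.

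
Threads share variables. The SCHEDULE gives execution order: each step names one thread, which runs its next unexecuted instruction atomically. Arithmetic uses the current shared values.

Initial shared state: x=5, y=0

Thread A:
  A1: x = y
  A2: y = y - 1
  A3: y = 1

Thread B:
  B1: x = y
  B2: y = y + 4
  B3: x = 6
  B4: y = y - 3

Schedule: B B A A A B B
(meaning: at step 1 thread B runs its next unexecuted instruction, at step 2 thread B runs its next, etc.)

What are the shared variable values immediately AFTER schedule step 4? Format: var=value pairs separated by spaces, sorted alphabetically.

Answer: x=4 y=3

Derivation:
Step 1: thread B executes B1 (x = y). Shared: x=0 y=0. PCs: A@0 B@1
Step 2: thread B executes B2 (y = y + 4). Shared: x=0 y=4. PCs: A@0 B@2
Step 3: thread A executes A1 (x = y). Shared: x=4 y=4. PCs: A@1 B@2
Step 4: thread A executes A2 (y = y - 1). Shared: x=4 y=3. PCs: A@2 B@2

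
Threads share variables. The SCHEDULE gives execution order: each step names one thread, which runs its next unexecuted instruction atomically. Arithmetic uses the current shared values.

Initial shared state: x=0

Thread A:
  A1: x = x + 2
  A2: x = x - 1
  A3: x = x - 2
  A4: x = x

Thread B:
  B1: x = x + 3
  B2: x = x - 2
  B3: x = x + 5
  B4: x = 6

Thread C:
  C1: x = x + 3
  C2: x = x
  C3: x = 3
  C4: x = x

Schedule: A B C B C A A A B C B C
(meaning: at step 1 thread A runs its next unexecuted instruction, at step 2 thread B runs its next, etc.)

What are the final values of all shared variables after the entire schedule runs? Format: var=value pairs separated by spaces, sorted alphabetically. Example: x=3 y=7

Answer: x=6

Derivation:
Step 1: thread A executes A1 (x = x + 2). Shared: x=2. PCs: A@1 B@0 C@0
Step 2: thread B executes B1 (x = x + 3). Shared: x=5. PCs: A@1 B@1 C@0
Step 3: thread C executes C1 (x = x + 3). Shared: x=8. PCs: A@1 B@1 C@1
Step 4: thread B executes B2 (x = x - 2). Shared: x=6. PCs: A@1 B@2 C@1
Step 5: thread C executes C2 (x = x). Shared: x=6. PCs: A@1 B@2 C@2
Step 6: thread A executes A2 (x = x - 1). Shared: x=5. PCs: A@2 B@2 C@2
Step 7: thread A executes A3 (x = x - 2). Shared: x=3. PCs: A@3 B@2 C@2
Step 8: thread A executes A4 (x = x). Shared: x=3. PCs: A@4 B@2 C@2
Step 9: thread B executes B3 (x = x + 5). Shared: x=8. PCs: A@4 B@3 C@2
Step 10: thread C executes C3 (x = 3). Shared: x=3. PCs: A@4 B@3 C@3
Step 11: thread B executes B4 (x = 6). Shared: x=6. PCs: A@4 B@4 C@3
Step 12: thread C executes C4 (x = x). Shared: x=6. PCs: A@4 B@4 C@4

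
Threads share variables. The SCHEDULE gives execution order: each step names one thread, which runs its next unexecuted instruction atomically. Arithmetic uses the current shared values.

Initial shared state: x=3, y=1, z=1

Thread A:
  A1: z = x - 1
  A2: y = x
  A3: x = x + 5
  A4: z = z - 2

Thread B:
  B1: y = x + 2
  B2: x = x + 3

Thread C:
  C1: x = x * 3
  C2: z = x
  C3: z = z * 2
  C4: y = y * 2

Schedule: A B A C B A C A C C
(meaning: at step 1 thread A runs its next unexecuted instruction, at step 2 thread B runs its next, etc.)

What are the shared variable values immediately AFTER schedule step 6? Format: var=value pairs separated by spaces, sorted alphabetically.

Step 1: thread A executes A1 (z = x - 1). Shared: x=3 y=1 z=2. PCs: A@1 B@0 C@0
Step 2: thread B executes B1 (y = x + 2). Shared: x=3 y=5 z=2. PCs: A@1 B@1 C@0
Step 3: thread A executes A2 (y = x). Shared: x=3 y=3 z=2. PCs: A@2 B@1 C@0
Step 4: thread C executes C1 (x = x * 3). Shared: x=9 y=3 z=2. PCs: A@2 B@1 C@1
Step 5: thread B executes B2 (x = x + 3). Shared: x=12 y=3 z=2. PCs: A@2 B@2 C@1
Step 6: thread A executes A3 (x = x + 5). Shared: x=17 y=3 z=2. PCs: A@3 B@2 C@1

Answer: x=17 y=3 z=2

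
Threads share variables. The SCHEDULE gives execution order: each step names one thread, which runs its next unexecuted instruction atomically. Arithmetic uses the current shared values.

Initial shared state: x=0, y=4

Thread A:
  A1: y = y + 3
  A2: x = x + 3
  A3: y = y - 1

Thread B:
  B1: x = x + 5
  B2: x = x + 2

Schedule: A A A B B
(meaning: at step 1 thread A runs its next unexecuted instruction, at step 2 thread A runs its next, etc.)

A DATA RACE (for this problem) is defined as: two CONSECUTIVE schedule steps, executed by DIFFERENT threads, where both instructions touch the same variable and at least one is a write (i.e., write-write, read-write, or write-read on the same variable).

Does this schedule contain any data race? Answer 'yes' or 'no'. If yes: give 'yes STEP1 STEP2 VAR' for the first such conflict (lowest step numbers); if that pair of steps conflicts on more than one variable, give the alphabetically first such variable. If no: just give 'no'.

Steps 1,2: same thread (A). No race.
Steps 2,3: same thread (A). No race.
Steps 3,4: A(r=y,w=y) vs B(r=x,w=x). No conflict.
Steps 4,5: same thread (B). No race.

Answer: no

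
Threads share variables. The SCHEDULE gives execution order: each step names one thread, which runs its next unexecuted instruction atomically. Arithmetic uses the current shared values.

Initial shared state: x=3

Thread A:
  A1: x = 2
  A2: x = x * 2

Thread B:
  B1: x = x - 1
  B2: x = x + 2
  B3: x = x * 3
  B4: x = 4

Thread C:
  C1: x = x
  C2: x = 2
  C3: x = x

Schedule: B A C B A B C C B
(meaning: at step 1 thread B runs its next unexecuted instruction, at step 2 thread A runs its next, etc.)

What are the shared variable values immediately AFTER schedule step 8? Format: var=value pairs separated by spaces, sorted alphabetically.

Answer: x=2

Derivation:
Step 1: thread B executes B1 (x = x - 1). Shared: x=2. PCs: A@0 B@1 C@0
Step 2: thread A executes A1 (x = 2). Shared: x=2. PCs: A@1 B@1 C@0
Step 3: thread C executes C1 (x = x). Shared: x=2. PCs: A@1 B@1 C@1
Step 4: thread B executes B2 (x = x + 2). Shared: x=4. PCs: A@1 B@2 C@1
Step 5: thread A executes A2 (x = x * 2). Shared: x=8. PCs: A@2 B@2 C@1
Step 6: thread B executes B3 (x = x * 3). Shared: x=24. PCs: A@2 B@3 C@1
Step 7: thread C executes C2 (x = 2). Shared: x=2. PCs: A@2 B@3 C@2
Step 8: thread C executes C3 (x = x). Shared: x=2. PCs: A@2 B@3 C@3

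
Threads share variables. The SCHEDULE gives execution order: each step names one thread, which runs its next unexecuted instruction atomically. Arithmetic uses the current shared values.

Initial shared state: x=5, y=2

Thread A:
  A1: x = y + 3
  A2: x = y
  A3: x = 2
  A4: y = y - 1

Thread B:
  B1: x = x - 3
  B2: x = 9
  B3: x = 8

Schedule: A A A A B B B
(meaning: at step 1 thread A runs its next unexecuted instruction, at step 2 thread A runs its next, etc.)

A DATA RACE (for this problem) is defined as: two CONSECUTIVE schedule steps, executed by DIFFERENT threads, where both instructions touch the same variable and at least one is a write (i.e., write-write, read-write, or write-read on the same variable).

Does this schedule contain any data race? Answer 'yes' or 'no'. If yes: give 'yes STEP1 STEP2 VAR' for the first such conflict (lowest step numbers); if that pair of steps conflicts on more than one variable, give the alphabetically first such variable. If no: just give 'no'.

Answer: no

Derivation:
Steps 1,2: same thread (A). No race.
Steps 2,3: same thread (A). No race.
Steps 3,4: same thread (A). No race.
Steps 4,5: A(r=y,w=y) vs B(r=x,w=x). No conflict.
Steps 5,6: same thread (B). No race.
Steps 6,7: same thread (B). No race.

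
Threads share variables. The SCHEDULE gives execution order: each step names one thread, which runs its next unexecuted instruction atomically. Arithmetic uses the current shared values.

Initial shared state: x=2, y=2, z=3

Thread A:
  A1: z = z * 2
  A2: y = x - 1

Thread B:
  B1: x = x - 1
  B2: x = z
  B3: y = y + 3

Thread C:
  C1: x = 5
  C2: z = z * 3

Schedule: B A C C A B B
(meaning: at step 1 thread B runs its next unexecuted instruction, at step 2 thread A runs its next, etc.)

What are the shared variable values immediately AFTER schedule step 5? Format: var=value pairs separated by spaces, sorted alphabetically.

Answer: x=5 y=4 z=18

Derivation:
Step 1: thread B executes B1 (x = x - 1). Shared: x=1 y=2 z=3. PCs: A@0 B@1 C@0
Step 2: thread A executes A1 (z = z * 2). Shared: x=1 y=2 z=6. PCs: A@1 B@1 C@0
Step 3: thread C executes C1 (x = 5). Shared: x=5 y=2 z=6. PCs: A@1 B@1 C@1
Step 4: thread C executes C2 (z = z * 3). Shared: x=5 y=2 z=18. PCs: A@1 B@1 C@2
Step 5: thread A executes A2 (y = x - 1). Shared: x=5 y=4 z=18. PCs: A@2 B@1 C@2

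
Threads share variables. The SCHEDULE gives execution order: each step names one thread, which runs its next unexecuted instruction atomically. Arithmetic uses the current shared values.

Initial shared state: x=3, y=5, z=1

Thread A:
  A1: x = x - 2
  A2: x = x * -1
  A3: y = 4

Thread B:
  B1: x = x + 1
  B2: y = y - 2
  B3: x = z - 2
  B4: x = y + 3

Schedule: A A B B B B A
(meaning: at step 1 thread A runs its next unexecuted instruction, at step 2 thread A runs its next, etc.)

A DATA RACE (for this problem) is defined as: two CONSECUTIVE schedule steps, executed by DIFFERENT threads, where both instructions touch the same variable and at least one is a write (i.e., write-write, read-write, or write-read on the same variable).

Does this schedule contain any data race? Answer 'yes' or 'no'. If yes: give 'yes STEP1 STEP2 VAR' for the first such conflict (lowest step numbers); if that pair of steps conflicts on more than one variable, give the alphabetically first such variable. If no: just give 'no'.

Steps 1,2: same thread (A). No race.
Steps 2,3: A(x = x * -1) vs B(x = x + 1). RACE on x (W-W).
Steps 3,4: same thread (B). No race.
Steps 4,5: same thread (B). No race.
Steps 5,6: same thread (B). No race.
Steps 6,7: B(x = y + 3) vs A(y = 4). RACE on y (R-W).
First conflict at steps 2,3.

Answer: yes 2 3 x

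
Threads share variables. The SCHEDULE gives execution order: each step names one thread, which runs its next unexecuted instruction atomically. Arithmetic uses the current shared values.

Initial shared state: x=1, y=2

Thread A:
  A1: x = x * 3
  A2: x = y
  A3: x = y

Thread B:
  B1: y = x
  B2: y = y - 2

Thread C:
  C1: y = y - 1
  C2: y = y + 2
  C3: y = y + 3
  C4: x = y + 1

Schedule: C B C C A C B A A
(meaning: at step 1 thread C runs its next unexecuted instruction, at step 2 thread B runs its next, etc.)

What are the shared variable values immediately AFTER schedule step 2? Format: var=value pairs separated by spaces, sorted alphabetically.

Step 1: thread C executes C1 (y = y - 1). Shared: x=1 y=1. PCs: A@0 B@0 C@1
Step 2: thread B executes B1 (y = x). Shared: x=1 y=1. PCs: A@0 B@1 C@1

Answer: x=1 y=1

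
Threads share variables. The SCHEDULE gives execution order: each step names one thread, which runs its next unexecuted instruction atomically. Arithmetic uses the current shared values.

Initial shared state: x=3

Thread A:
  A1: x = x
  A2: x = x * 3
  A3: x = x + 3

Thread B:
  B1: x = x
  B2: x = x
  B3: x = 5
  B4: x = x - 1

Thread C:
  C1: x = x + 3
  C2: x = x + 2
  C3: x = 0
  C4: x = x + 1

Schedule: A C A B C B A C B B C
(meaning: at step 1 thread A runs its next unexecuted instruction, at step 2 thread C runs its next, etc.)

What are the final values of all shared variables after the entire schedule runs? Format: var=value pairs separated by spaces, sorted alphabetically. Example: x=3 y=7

Answer: x=5

Derivation:
Step 1: thread A executes A1 (x = x). Shared: x=3. PCs: A@1 B@0 C@0
Step 2: thread C executes C1 (x = x + 3). Shared: x=6. PCs: A@1 B@0 C@1
Step 3: thread A executes A2 (x = x * 3). Shared: x=18. PCs: A@2 B@0 C@1
Step 4: thread B executes B1 (x = x). Shared: x=18. PCs: A@2 B@1 C@1
Step 5: thread C executes C2 (x = x + 2). Shared: x=20. PCs: A@2 B@1 C@2
Step 6: thread B executes B2 (x = x). Shared: x=20. PCs: A@2 B@2 C@2
Step 7: thread A executes A3 (x = x + 3). Shared: x=23. PCs: A@3 B@2 C@2
Step 8: thread C executes C3 (x = 0). Shared: x=0. PCs: A@3 B@2 C@3
Step 9: thread B executes B3 (x = 5). Shared: x=5. PCs: A@3 B@3 C@3
Step 10: thread B executes B4 (x = x - 1). Shared: x=4. PCs: A@3 B@4 C@3
Step 11: thread C executes C4 (x = x + 1). Shared: x=5. PCs: A@3 B@4 C@4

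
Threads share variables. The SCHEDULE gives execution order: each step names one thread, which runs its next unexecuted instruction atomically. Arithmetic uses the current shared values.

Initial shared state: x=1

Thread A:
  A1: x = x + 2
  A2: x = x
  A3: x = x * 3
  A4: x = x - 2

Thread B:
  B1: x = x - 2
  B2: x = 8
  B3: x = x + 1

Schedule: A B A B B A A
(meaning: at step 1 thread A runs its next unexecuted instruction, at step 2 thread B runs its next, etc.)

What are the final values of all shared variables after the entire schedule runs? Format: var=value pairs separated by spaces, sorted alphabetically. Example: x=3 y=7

Step 1: thread A executes A1 (x = x + 2). Shared: x=3. PCs: A@1 B@0
Step 2: thread B executes B1 (x = x - 2). Shared: x=1. PCs: A@1 B@1
Step 3: thread A executes A2 (x = x). Shared: x=1. PCs: A@2 B@1
Step 4: thread B executes B2 (x = 8). Shared: x=8. PCs: A@2 B@2
Step 5: thread B executes B3 (x = x + 1). Shared: x=9. PCs: A@2 B@3
Step 6: thread A executes A3 (x = x * 3). Shared: x=27. PCs: A@3 B@3
Step 7: thread A executes A4 (x = x - 2). Shared: x=25. PCs: A@4 B@3

Answer: x=25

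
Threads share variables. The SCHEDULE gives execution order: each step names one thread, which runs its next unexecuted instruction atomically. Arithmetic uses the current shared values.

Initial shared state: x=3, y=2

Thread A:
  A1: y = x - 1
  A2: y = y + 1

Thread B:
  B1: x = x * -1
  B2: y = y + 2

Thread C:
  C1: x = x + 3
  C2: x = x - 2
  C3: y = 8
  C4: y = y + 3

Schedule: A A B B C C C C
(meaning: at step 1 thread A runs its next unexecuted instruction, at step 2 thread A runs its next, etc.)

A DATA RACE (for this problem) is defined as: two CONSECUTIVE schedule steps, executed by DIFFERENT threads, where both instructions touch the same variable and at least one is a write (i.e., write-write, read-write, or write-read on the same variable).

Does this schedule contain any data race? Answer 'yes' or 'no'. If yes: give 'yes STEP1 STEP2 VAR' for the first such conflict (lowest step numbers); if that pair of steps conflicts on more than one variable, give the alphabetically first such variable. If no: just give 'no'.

Answer: no

Derivation:
Steps 1,2: same thread (A). No race.
Steps 2,3: A(r=y,w=y) vs B(r=x,w=x). No conflict.
Steps 3,4: same thread (B). No race.
Steps 4,5: B(r=y,w=y) vs C(r=x,w=x). No conflict.
Steps 5,6: same thread (C). No race.
Steps 6,7: same thread (C). No race.
Steps 7,8: same thread (C). No race.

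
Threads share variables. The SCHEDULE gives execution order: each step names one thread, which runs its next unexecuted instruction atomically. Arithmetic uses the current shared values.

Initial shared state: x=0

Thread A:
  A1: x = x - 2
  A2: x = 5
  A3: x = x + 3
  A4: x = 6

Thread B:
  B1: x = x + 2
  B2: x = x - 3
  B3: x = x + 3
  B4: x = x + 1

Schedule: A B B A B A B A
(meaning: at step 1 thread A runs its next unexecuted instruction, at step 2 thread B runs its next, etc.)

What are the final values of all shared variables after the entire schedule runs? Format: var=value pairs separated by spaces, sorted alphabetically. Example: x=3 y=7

Answer: x=6

Derivation:
Step 1: thread A executes A1 (x = x - 2). Shared: x=-2. PCs: A@1 B@0
Step 2: thread B executes B1 (x = x + 2). Shared: x=0. PCs: A@1 B@1
Step 3: thread B executes B2 (x = x - 3). Shared: x=-3. PCs: A@1 B@2
Step 4: thread A executes A2 (x = 5). Shared: x=5. PCs: A@2 B@2
Step 5: thread B executes B3 (x = x + 3). Shared: x=8. PCs: A@2 B@3
Step 6: thread A executes A3 (x = x + 3). Shared: x=11. PCs: A@3 B@3
Step 7: thread B executes B4 (x = x + 1). Shared: x=12. PCs: A@3 B@4
Step 8: thread A executes A4 (x = 6). Shared: x=6. PCs: A@4 B@4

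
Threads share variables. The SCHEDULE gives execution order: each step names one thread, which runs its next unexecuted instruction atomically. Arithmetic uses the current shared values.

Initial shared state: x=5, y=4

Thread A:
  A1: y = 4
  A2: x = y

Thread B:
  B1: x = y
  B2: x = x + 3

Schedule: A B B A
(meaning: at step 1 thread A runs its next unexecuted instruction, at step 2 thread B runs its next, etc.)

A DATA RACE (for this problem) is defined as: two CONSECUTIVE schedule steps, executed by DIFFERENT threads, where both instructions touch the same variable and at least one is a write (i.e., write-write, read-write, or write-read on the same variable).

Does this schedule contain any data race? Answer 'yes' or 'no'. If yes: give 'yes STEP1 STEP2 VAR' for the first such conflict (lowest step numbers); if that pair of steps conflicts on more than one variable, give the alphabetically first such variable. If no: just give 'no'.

Steps 1,2: A(y = 4) vs B(x = y). RACE on y (W-R).
Steps 2,3: same thread (B). No race.
Steps 3,4: B(x = x + 3) vs A(x = y). RACE on x (W-W).
First conflict at steps 1,2.

Answer: yes 1 2 y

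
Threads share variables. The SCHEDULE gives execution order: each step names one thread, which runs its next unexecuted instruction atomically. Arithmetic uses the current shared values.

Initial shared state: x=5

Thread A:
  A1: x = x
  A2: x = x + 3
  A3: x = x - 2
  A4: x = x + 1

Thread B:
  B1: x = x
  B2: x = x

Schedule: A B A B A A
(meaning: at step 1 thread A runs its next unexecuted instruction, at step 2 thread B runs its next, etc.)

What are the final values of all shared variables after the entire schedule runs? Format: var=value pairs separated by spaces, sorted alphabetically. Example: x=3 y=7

Step 1: thread A executes A1 (x = x). Shared: x=5. PCs: A@1 B@0
Step 2: thread B executes B1 (x = x). Shared: x=5. PCs: A@1 B@1
Step 3: thread A executes A2 (x = x + 3). Shared: x=8. PCs: A@2 B@1
Step 4: thread B executes B2 (x = x). Shared: x=8. PCs: A@2 B@2
Step 5: thread A executes A3 (x = x - 2). Shared: x=6. PCs: A@3 B@2
Step 6: thread A executes A4 (x = x + 1). Shared: x=7. PCs: A@4 B@2

Answer: x=7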